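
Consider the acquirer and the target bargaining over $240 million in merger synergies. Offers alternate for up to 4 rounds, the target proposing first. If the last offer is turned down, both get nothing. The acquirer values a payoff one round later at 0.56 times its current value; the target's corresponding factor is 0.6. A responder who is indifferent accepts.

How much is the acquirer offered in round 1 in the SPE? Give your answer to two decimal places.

98.92

Round 4 (the acquirer proposes): the target will accept anything ≥ 0, so the acquirer offers 0 and keeps 240.
Round 3 (the target proposes): the acquirer can get 240 next round, worth 0.56 × 240 = 134.4 now; the target offers that and keeps 105.6.
Round 2 (the acquirer proposes): the target can get 105.6 next round, worth 0.6 × 105.6 = 63.36 now. The acquirer offers 63.36 and keeps 240 − 63.36 = 176.64.
Round 1 (the target proposes): the acquirer can get 176.64 next round, worth 0.56 × 176.64 = 98.9184 now. The target offers 98.9184 and keeps 240 − 98.9184 = 141.0816.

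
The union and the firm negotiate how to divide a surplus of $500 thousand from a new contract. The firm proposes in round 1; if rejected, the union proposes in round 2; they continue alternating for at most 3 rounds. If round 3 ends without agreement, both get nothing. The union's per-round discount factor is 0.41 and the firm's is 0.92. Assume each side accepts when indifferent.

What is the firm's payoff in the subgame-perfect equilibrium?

483.6

Round 3 (the firm proposes): rejection yields 0 for the union; the firm offers 0 and keeps 500.
Round 2 (the union proposes): the firm can get 500 next round, worth 0.92 × 500 = 460 now. The union offers 460 and keeps 500 − 460 = 40.
Round 1 (the firm proposes): the union can get 40 next round, worth 0.41 × 40 = 16.4 now, so the firm offers 16.4, keeping 483.6.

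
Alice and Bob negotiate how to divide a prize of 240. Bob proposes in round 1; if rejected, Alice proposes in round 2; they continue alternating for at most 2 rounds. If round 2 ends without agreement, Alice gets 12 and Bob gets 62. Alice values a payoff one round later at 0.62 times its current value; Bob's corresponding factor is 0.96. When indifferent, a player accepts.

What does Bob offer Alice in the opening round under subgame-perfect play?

Round 2 (Alice proposes): Bob gets 62 if talks fail, so Alice offers 62 and keeps 178.
Round 1 (Bob proposes): Alice can get 178 next round, worth 0.62 × 178 = 110.36 now. Bob offers 110.36 and keeps 240 − 110.36 = 129.64.

110.36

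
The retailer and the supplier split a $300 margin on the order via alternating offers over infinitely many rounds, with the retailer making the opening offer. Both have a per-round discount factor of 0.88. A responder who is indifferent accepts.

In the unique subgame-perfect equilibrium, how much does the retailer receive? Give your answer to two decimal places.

159.57

Let x be the retailer's share when the retailer proposes and y be the supplier's share when the supplier proposes.
The supplier accepts iff offered ≥ 0.88·y, so x = 300 − 0.88y. Symmetrically y = 300 − 0.88x.
Substituting: x = 300 − 0.88(300 − 0.88x), giving x(1 − 0.88·0.88) = 300(1 − 0.88).
So x = 300 × 0.12 / 0.2256 ≈ 159.5745, and the supplier receives 300 − x ≈ 140.4255.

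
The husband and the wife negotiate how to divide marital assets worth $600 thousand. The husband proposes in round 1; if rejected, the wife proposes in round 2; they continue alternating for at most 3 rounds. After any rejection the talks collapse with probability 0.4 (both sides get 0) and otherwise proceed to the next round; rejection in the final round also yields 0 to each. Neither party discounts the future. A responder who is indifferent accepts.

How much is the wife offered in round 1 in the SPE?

144

Round 3 (the husband proposes): the wife will accept anything ≥ 0, so the husband offers 0 and keeps 600.
Round 2 (the wife proposes): rejecting gives the husband an expected 0.6 × 600 = 360, so the wife offers 360, keeping 240.
Round 1 (the husband proposes): rejecting gives the wife an expected 0.6 × 240 = 144. The husband offers 144 and keeps 600 − 144 = 456.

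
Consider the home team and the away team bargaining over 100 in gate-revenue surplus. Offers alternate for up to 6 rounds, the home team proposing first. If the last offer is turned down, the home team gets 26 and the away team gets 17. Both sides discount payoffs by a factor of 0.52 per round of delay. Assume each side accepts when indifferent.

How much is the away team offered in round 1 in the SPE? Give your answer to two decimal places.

34.52

Round 6 (the away team proposes): the home team gets 26 if talks fail, so the away team offers 26 and keeps 74.
Round 5 (the home team proposes): the away team can get 74 next round, worth 0.52 × 74 = 38.48 now; the home team offers that and keeps 61.52.
Round 4 (the away team proposes): the home team can get 61.52 next round, worth 0.52 × 61.52 = 31.9904 now. The away team offers 31.9904 and keeps 100 − 31.9904 = 68.0096.
Round 3 (the home team proposes): the away team can get 68.0096 next round, worth 0.52 × 68.0096 = 35.364992 now. The home team offers 35.364992 and keeps 100 − 35.364992 = 64.635008.
Round 2 (the away team proposes): the home team can get 64.635008 next round, worth 0.52 × 64.635008 = 33.61020416 now. The away team offers 33.61020416 and keeps 100 − 33.61020416 = 66.38979584.
Round 1 (the home team proposes): the away team can get 66.38979584 next round, worth 0.52 × 66.38979584 = 34.5226938368 now; the home team offers that and keeps 65.4773061632.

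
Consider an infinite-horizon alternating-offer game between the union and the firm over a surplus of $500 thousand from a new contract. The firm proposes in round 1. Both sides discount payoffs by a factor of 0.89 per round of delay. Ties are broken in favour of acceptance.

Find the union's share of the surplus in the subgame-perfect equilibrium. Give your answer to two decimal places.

235.45

Let x be the firm's share when the firm proposes and y be the union's share when the union proposes.
The union accepts iff offered ≥ 0.89·y, so x = 500 − 0.89y. Symmetrically y = 500 − 0.89x.
Substituting: x = 500 − 0.89(500 − 0.89x), giving x(1 − 0.89·0.89) = 500(1 − 0.89).
So x = 500 × 0.11 / 0.2079 ≈ 264.5503, and the union receives 500 − x ≈ 235.4497.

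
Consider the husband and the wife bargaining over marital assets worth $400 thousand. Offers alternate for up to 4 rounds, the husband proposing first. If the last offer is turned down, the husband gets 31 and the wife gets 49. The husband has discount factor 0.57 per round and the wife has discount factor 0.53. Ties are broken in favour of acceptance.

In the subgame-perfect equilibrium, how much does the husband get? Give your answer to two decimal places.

Round 4 (the wife proposes): the husband gets 31 if talks fail, so the wife offers 31 and keeps 369.
Round 3 (the husband proposes): the wife can get 369 next round, worth 0.53 × 369 = 195.57 now; the husband offers that and keeps 204.43.
Round 2 (the wife proposes): the husband can get 204.43 next round, worth 0.57 × 204.43 = 116.5251 now, so the wife offers 116.5251, keeping 283.4749.
Round 1 (the husband proposes): the wife can get 283.4749 next round, worth 0.53 × 283.4749 = 150.241697 now. The husband offers 150.241697 and keeps 400 − 150.241697 = 249.758303.

249.76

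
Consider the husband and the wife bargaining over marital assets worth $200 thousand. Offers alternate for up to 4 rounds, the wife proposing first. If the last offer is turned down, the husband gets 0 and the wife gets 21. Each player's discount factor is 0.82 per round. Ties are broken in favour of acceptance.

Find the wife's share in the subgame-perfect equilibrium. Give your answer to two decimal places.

Round 4 (the husband proposes): the wife gets 21 if talks fail, so the husband offers 21 and keeps 179.
Round 3 (the wife proposes): the husband can get 179 next round, worth 0.82 × 179 = 146.78 now; the wife offers that and keeps 53.22.
Round 2 (the husband proposes): the wife can get 53.22 next round, worth 0.82 × 53.22 = 43.6404 now. The husband offers 43.6404 and keeps 200 − 43.6404 = 156.3596.
Round 1 (the wife proposes): the husband can get 156.3596 next round, worth 0.82 × 156.3596 = 128.214872 now. The wife offers 128.214872 and keeps 200 − 128.214872 = 71.785128.

71.79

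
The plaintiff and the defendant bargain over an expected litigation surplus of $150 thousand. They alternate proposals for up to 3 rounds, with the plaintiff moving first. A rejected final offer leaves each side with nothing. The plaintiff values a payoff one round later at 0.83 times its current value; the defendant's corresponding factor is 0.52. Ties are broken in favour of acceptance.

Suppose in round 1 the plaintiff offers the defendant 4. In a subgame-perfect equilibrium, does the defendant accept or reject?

Work out the defendant's continuation value if the offer is rejected.
Round 3 (the plaintiff proposes): rejection yields 0 for the defendant; the plaintiff offers 0 and keeps 150.
Round 2 (the defendant proposes): the plaintiff can get 150 next round, worth 0.83 × 150 = 124.5 now; the defendant offers that and keeps 25.5.
So by rejecting in round 1, the defendant gets 25.5 next round, worth 0.52 × 25.5 = 13.26 now.
Offer 4 < 13.26, so the defendant rejects.

Reject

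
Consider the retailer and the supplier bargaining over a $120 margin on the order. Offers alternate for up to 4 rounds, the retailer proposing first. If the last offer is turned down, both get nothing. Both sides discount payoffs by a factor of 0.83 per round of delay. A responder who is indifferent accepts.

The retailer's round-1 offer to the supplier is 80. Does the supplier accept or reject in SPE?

Reject

Round 4 (the supplier proposes): rejection yields 0 for the retailer; the supplier offers 0 and keeps 120.
Round 3 (the retailer proposes): the supplier can get 120 next round, worth 0.83 × 120 = 99.6 now; the retailer offers that and keeps 20.4.
Round 2 (the supplier proposes): the retailer can get 20.4 next round, worth 0.83 × 20.4 = 16.932 now; the supplier offers that and keeps 103.068.
So by rejecting in round 1, the supplier gets 103.068 next round, worth 0.83 × 103.068 = 85.54644 now.
Offer 80 < 85.54644, so the supplier rejects.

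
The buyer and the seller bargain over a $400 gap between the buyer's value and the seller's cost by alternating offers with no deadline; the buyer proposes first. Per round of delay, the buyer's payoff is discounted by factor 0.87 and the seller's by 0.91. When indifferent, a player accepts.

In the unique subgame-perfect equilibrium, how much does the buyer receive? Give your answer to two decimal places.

When the buyer proposes, the seller accepts any offer worth at least 0.91 times what the seller would get by proposing next round; and vice versa.
This gives x = 400 − 0.91y and y = 400 − 0.87x, where x and y are each side's share when it proposes.
Hence (1 − 0.91·0.87)x = 400(1 − 0.91), i.e. 0.2083·x = 36.
x ≈ 172.8277; the seller's share is 400 − x ≈ 227.1723.

172.83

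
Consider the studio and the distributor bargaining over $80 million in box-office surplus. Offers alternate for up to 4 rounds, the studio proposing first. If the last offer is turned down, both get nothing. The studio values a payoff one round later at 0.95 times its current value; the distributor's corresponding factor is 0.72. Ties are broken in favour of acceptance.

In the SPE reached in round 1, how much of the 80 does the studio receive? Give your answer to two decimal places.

Round 4 (the distributor proposes): rejection yields 0 for the studio; the distributor offers 0 and keeps 80.
Round 3 (the studio proposes): the distributor can get 80 next round, worth 0.72 × 80 = 57.6 now. The studio offers 57.6 and keeps 80 − 57.6 = 22.4.
Round 2 (the distributor proposes): the studio can get 22.4 next round, worth 0.95 × 22.4 = 21.28 now; the distributor offers that and keeps 58.72.
Round 1 (the studio proposes): the distributor can get 58.72 next round, worth 0.72 × 58.72 = 42.2784 now; the studio offers that and keeps 37.7216.

37.72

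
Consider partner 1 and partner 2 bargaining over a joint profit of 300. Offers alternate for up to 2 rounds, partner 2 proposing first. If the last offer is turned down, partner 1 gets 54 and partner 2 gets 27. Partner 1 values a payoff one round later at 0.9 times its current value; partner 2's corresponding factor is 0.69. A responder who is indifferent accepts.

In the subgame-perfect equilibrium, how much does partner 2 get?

Round 2 (partner 1 proposes): partner 2 gets 27 if talks fail, so partner 1 offers 27 and keeps 273.
Round 1 (partner 2 proposes): partner 1 can get 273 next round, worth 0.9 × 273 = 245.7 now. Partner 2 offers 245.7 and keeps 300 − 245.7 = 54.3.

54.3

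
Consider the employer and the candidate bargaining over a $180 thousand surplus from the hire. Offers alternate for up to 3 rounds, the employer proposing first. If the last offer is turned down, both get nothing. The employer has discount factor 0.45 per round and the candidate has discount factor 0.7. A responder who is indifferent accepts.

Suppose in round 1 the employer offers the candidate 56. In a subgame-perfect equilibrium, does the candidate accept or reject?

Round 3 (the employer proposes): rejection yields 0 for the candidate; the employer offers 0 and keeps 180.
Round 2 (the candidate proposes): the employer can get 180 next round, worth 0.45 × 180 = 81 now; the candidate offers that and keeps 99.
So by rejecting in round 1, the candidate gets 99 next round, worth 0.7 × 99 = 69.3 now.
Offer 56 < 69.3, so the candidate rejects.

Reject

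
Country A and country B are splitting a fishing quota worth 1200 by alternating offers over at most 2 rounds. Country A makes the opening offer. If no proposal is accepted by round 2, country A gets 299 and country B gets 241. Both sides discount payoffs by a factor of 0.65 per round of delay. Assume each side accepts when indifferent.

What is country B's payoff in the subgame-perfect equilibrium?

Round 2 (country B proposes): country A gets 299 if talks fail, so country B offers 299 and keeps 901.
Round 1 (country A proposes): country B can get 901 next round, worth 0.65 × 901 = 585.65 now; country A offers that and keeps 614.35.

585.65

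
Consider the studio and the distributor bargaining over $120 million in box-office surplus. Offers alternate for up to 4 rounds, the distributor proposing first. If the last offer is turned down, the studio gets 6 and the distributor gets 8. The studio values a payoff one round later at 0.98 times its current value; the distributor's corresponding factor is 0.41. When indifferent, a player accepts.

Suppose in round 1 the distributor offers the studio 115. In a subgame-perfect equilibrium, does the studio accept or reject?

Round 4 (the studio proposes): the distributor gets 8 if talks fail, so the studio offers 8 and keeps 112.
Round 3 (the distributor proposes): the studio can get 112 next round, worth 0.98 × 112 = 109.76 now, so the distributor offers 109.76, keeping 10.24.
Round 2 (the studio proposes): the distributor can get 10.24 next round, worth 0.41 × 10.24 = 4.1984 now. The studio offers 4.1984 and keeps 120 − 4.1984 = 115.8016.
So by rejecting in round 1, the studio gets 115.8016 next round, worth 0.98 × 115.8016 = 113.485568 now.
Offer 115 ≥ 113.485568, so the studio accepts.

Accept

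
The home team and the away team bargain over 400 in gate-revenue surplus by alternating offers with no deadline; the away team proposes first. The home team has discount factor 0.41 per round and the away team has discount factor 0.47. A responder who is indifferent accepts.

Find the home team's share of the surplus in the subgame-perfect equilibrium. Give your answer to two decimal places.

Let x be the away team's share when the away team proposes and y be the home team's share when the home team proposes.
The home team accepts iff offered ≥ 0.41·y, so x = 400 − 0.41y. Symmetrically y = 400 − 0.47x.
Substituting: x = 400 − 0.41(400 − 0.47x), giving x(1 − 0.47·0.41) = 400(1 − 0.41).
So x = 400 × 0.59 / 0.8073 ≈ 292.3325, and the home team receives 400 − x ≈ 107.6675.

107.67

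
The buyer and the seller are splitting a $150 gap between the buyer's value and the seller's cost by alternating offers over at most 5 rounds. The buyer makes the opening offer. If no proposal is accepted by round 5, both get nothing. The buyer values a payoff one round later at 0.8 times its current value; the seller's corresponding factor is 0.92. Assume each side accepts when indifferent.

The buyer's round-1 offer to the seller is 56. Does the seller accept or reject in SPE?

Accept

Work out the seller's continuation value if the offer is rejected.
Round 5 (the buyer proposes): the seller will accept anything ≥ 0, so the buyer offers 0 and keeps 150.
Round 4 (the seller proposes): the buyer can get 150 next round, worth 0.8 × 150 = 120 now. The seller offers 120 and keeps 150 − 120 = 30.
Round 3 (the buyer proposes): the seller can get 30 next round, worth 0.92 × 30 = 27.6 now; the buyer offers that and keeps 122.4.
Round 2 (the seller proposes): the buyer can get 122.4 next round, worth 0.8 × 122.4 = 97.92 now; the seller offers that and keeps 52.08.
So by rejecting in round 1, the seller gets 52.08 next round, worth 0.92 × 52.08 = 47.9136 now.
Offer 56 ≥ 47.9136, so the seller accepts.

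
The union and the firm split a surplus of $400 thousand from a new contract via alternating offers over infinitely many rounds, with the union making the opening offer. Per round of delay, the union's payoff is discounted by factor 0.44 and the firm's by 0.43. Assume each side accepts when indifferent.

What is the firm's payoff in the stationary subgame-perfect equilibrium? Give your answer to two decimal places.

Let x be the union's share when the union proposes and y be the firm's share when the firm proposes.
The firm accepts iff offered ≥ 0.43·y, so x = 400 − 0.43y. Symmetrically y = 400 − 0.44x.
Substituting: x = 400 − 0.43(400 − 0.44x), giving x(1 − 0.44·0.43) = 400(1 − 0.43).
So x = 400 × 0.57 / 0.8108 ≈ 281.2037, and the firm receives 400 − x ≈ 118.7963.

118.80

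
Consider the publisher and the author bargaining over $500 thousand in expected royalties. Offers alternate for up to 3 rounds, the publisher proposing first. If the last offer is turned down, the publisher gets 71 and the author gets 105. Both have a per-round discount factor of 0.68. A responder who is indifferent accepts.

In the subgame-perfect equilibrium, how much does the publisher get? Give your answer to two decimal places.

By backward induction:
Round 3 (the publisher proposes): the author gets 105 if talks fail, so the publisher offers 105 and keeps 395.
Round 2 (the author proposes): the publisher can get 395 next round, worth 0.68 × 395 = 268.6 now, so the author offers 268.6, keeping 231.4.
Round 1 (the publisher proposes): the author can get 231.4 next round, worth 0.68 × 231.4 = 157.352 now. The publisher offers 157.352 and keeps 500 − 157.352 = 342.648.

342.65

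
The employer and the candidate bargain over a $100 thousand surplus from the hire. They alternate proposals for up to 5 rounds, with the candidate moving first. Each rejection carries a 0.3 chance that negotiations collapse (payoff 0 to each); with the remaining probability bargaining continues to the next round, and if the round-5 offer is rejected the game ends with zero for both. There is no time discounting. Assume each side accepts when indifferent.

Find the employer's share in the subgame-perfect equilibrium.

By backward induction:
Round 5 (the candidate proposes): the employer will accept anything ≥ 0, so the candidate offers 0 and keeps 100.
Round 4 (the employer proposes): rejecting gives the candidate an expected 0.7 × 100 = 70. The employer offers 70 and keeps 100 − 70 = 30.
Round 3 (the candidate proposes): rejecting gives the employer an expected 0.7 × 30 = 21, so the candidate offers 21, keeping 79.
Round 2 (the employer proposes): rejecting gives the candidate an expected 0.7 × 79 = 55.3, so the employer offers 55.3, keeping 44.7.
Round 1 (the candidate proposes): rejecting gives the employer an expected 0.7 × 44.7 = 31.29, so the candidate offers 31.29, keeping 68.71.

31.29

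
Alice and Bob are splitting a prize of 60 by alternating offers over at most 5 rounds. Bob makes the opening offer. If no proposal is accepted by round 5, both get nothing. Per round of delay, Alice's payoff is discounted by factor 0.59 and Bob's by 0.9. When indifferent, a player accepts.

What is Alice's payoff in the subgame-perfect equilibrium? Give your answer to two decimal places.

Round 5 (Bob proposes): Alice will accept anything ≥ 0, so Bob offers 0 and keeps 60.
Round 4 (Alice proposes): Bob can get 60 next round, worth 0.9 × 60 = 54 now; Alice offers that and keeps 6.
Round 3 (Bob proposes): Alice can get 6 next round, worth 0.59 × 6 = 3.54 now; Bob offers that and keeps 56.46.
Round 2 (Alice proposes): Bob can get 56.46 next round, worth 0.9 × 56.46 = 50.814 now; Alice offers that and keeps 9.186.
Round 1 (Bob proposes): Alice can get 9.186 next round, worth 0.59 × 9.186 = 5.41974 now, so Bob offers 5.41974, keeping 54.58026.

5.42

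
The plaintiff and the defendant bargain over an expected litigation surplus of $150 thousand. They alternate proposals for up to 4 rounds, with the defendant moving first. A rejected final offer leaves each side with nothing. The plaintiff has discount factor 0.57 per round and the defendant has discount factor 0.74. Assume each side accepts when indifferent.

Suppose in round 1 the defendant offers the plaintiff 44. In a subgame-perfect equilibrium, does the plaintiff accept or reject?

Work out the plaintiff's continuation value if the offer is rejected.
Round 4 (the plaintiff proposes): the defendant will accept anything ≥ 0, so the plaintiff offers 0 and keeps 150.
Round 3 (the defendant proposes): the plaintiff can get 150 next round, worth 0.57 × 150 = 85.5 now, so the defendant offers 85.5, keeping 64.5.
Round 2 (the plaintiff proposes): the defendant can get 64.5 next round, worth 0.74 × 64.5 = 47.73 now; the plaintiff offers that and keeps 102.27.
So by rejecting in round 1, the plaintiff gets 102.27 next round, worth 0.57 × 102.27 = 58.2939 now.
Offer 44 < 58.2939, so the plaintiff rejects.

Reject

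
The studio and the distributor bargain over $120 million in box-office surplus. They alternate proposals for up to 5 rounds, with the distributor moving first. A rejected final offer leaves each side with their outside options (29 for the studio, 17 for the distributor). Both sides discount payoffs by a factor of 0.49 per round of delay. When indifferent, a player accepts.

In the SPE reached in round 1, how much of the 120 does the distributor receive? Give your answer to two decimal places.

Round 5 (the distributor proposes): the studio gets 29 if talks fail, so the distributor offers 29 and keeps 91.
Round 4 (the studio proposes): the distributor can get 91 next round, worth 0.49 × 91 = 44.59 now. The studio offers 44.59 and keeps 120 − 44.59 = 75.41.
Round 3 (the distributor proposes): the studio can get 75.41 next round, worth 0.49 × 75.41 = 36.9509 now. The distributor offers 36.9509 and keeps 120 − 36.9509 = 83.0491.
Round 2 (the studio proposes): the distributor can get 83.0491 next round, worth 0.49 × 83.0491 = 40.694059 now, so the studio offers 40.694059, keeping 79.305941.
Round 1 (the distributor proposes): the studio can get 79.305941 next round, worth 0.49 × 79.305941 = 38.85991109 now. The distributor offers 38.85991109 and keeps 120 − 38.85991109 = 81.14008891.

81.14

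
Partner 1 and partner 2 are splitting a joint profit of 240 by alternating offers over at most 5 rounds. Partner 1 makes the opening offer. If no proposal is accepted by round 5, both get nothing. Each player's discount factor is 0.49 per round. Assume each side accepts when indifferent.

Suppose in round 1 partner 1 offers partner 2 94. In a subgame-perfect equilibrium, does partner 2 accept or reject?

Accept

Work out partner 2's continuation value if the offer is rejected.
Round 5 (partner 1 proposes): partner 2 will accept anything ≥ 0, so partner 1 offers 0 and keeps 240.
Round 4 (partner 2 proposes): partner 1 can get 240 next round, worth 0.49 × 240 = 117.6 now; partner 2 offers that and keeps 122.4.
Round 3 (partner 1 proposes): partner 2 can get 122.4 next round, worth 0.49 × 122.4 = 59.976 now; partner 1 offers that and keeps 180.024.
Round 2 (partner 2 proposes): partner 1 can get 180.024 next round, worth 0.49 × 180.024 = 88.21176 now, so partner 2 offers 88.21176, keeping 151.78824.
So by rejecting in round 1, partner 2 gets 151.78824 next round, worth 0.49 × 151.78824 = 74.3762376 now.
Offer 94 ≥ 74.3762376, so partner 2 accepts.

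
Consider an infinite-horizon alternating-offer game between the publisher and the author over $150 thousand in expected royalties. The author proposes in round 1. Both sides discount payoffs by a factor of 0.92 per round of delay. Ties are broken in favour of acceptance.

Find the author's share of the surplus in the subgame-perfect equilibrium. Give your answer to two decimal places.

When the author proposes, the publisher accepts any offer worth at least 0.92 times what the publisher would get by proposing next round; and vice versa.
This gives x = 150 − 0.92y and y = 150 − 0.92x, where x and y are each side's share when it proposes.
Hence (1 − 0.92·0.92)x = 150(1 − 0.92), i.e. 0.1536·x = 12.
x = 78.125; the publisher's share is 150 − x = 71.875.

78.13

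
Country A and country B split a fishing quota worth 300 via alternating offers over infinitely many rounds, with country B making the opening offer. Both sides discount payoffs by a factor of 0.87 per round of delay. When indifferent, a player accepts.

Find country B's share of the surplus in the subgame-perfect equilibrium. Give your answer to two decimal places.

160.43

Let x be country B's share when country B proposes and y be country A's share when country A proposes.
Country A accepts iff offered ≥ 0.87·y, so x = 300 − 0.87y. Symmetrically y = 300 − 0.87x.
Substituting: x = 300 − 0.87(300 − 0.87x), giving x(1 − 0.87·0.87) = 300(1 − 0.87).
So x = 300 × 0.13 / 0.2431 ≈ 160.4278, and country A receives 300 − x ≈ 139.5722.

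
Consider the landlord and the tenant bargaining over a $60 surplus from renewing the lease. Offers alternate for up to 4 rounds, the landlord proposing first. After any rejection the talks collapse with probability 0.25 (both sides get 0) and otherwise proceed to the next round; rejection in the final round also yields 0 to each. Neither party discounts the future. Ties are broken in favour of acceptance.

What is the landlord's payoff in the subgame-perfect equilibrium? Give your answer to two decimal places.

23.44

Round 4 (the tenant proposes): the landlord will accept anything ≥ 0, so the tenant offers 0 and keeps 60.
Round 3 (the landlord proposes): rejecting gives the tenant an expected 0.75 × 60 = 45, so the landlord offers 45, keeping 15.
Round 2 (the tenant proposes): rejecting gives the landlord an expected 0.75 × 15 = 11.25; the tenant offers that and keeps 48.75.
Round 1 (the landlord proposes): rejecting gives the tenant an expected 0.75 × 48.75 = 36.5625. The landlord offers 36.5625 and keeps 60 − 36.5625 = 23.4375.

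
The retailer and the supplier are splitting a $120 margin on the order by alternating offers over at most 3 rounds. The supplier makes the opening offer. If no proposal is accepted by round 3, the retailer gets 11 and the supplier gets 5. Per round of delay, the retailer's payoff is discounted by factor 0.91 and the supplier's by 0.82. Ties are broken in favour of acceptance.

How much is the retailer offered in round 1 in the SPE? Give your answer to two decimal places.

27.86

Round 3 (the supplier proposes): the retailer gets 11 if talks fail, so the supplier offers 11 and keeps 109.
Round 2 (the retailer proposes): the supplier can get 109 next round, worth 0.82 × 109 = 89.38 now; the retailer offers that and keeps 30.62.
Round 1 (the supplier proposes): the retailer can get 30.62 next round, worth 0.91 × 30.62 = 27.8642 now. The supplier offers 27.8642 and keeps 120 − 27.8642 = 92.1358.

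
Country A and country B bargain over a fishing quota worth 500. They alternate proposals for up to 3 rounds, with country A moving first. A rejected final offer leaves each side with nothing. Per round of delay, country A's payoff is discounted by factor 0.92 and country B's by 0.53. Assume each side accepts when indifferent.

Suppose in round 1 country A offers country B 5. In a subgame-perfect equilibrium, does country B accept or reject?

Round 3 (country A proposes): country B will accept anything ≥ 0, so country A offers 0 and keeps 500.
Round 2 (country B proposes): country A can get 500 next round, worth 0.92 × 500 = 460 now, so country B offers 460, keeping 40.
So by rejecting in round 1, country B gets 40 next round, worth 0.53 × 40 = 21.2 now.
Offer 5 < 21.2, so country B rejects.

Reject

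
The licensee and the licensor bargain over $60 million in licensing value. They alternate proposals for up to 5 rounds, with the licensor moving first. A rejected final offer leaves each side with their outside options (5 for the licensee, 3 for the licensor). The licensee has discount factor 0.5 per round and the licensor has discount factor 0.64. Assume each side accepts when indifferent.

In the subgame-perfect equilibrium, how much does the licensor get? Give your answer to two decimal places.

45.23

Round 5 (the licensor proposes): the licensee gets 5 if talks fail, so the licensor offers 5 and keeps 55.
Round 4 (the licensee proposes): the licensor can get 55 next round, worth 0.64 × 55 = 35.2 now, so the licensee offers 35.2, keeping 24.8.
Round 3 (the licensor proposes): the licensee can get 24.8 next round, worth 0.5 × 24.8 = 12.4 now. The licensor offers 12.4 and keeps 60 − 12.4 = 47.6.
Round 2 (the licensee proposes): the licensor can get 47.6 next round, worth 0.64 × 47.6 = 30.464 now, so the licensee offers 30.464, keeping 29.536.
Round 1 (the licensor proposes): the licensee can get 29.536 next round, worth 0.5 × 29.536 = 14.768 now; the licensor offers that and keeps 45.232.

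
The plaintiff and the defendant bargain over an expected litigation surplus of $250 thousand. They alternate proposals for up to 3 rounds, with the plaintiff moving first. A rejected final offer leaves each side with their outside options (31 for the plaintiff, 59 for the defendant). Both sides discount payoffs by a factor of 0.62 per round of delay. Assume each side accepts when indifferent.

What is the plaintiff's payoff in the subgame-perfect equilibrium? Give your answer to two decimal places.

Round 3 (the plaintiff proposes): the defendant gets 59 if talks fail, so the plaintiff offers 59 and keeps 191.
Round 2 (the defendant proposes): the plaintiff can get 191 next round, worth 0.62 × 191 = 118.42 now, so the defendant offers 118.42, keeping 131.58.
Round 1 (the plaintiff proposes): the defendant can get 131.58 next round, worth 0.62 × 131.58 = 81.5796 now; the plaintiff offers that and keeps 168.4204.

168.42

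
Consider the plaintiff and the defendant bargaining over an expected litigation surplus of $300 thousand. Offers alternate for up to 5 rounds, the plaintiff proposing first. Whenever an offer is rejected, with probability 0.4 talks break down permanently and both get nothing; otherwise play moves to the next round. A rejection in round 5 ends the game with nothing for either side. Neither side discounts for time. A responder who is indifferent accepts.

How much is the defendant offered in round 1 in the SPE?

97.92

Round 5 (the plaintiff proposes): rejection yields 0 for the defendant; the plaintiff offers 0 and keeps 300.
Round 4 (the defendant proposes): rejecting gives the plaintiff an expected 0.6 × 300 = 180; the defendant offers that and keeps 120.
Round 3 (the plaintiff proposes): rejecting gives the defendant an expected 0.6 × 120 = 72. The plaintiff offers 72 and keeps 300 − 72 = 228.
Round 2 (the defendant proposes): rejecting gives the plaintiff an expected 0.6 × 228 = 136.8; the defendant offers that and keeps 163.2.
Round 1 (the plaintiff proposes): rejecting gives the defendant an expected 0.6 × 163.2 = 97.92, so the plaintiff offers 97.92, keeping 202.08.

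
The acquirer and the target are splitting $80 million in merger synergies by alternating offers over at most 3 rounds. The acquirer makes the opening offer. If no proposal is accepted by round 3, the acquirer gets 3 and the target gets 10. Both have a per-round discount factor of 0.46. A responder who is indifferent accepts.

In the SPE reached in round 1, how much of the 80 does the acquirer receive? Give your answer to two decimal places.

58.01

Round 3 (the acquirer proposes): the target gets 10 if talks fail, so the acquirer offers 10 and keeps 70.
Round 2 (the target proposes): the acquirer can get 70 next round, worth 0.46 × 70 = 32.2 now; the target offers that and keeps 47.8.
Round 1 (the acquirer proposes): the target can get 47.8 next round, worth 0.46 × 47.8 = 21.988 now, so the acquirer offers 21.988, keeping 58.012.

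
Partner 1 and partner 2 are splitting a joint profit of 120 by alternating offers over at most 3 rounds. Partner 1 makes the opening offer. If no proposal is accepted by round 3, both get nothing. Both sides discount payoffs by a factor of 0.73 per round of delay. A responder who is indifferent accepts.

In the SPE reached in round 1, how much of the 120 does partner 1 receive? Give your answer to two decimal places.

96.35

Round 3 (partner 1 proposes): rejection yields 0 for partner 2; partner 1 offers 0 and keeps 120.
Round 2 (partner 2 proposes): partner 1 can get 120 next round, worth 0.73 × 120 = 87.6 now; partner 2 offers that and keeps 32.4.
Round 1 (partner 1 proposes): partner 2 can get 32.4 next round, worth 0.73 × 32.4 = 23.652 now; partner 1 offers that and keeps 96.348.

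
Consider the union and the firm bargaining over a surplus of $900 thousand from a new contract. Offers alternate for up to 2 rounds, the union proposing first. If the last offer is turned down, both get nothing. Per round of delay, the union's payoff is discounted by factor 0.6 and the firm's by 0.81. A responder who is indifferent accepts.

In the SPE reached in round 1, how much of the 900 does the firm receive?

Solve by backward induction from round 2.
Round 2 (the firm proposes): the union will accept anything ≥ 0, so the firm offers 0 and keeps 900.
Round 1 (the union proposes): the firm can get 900 next round, worth 0.81 × 900 = 729 now. The union offers 729 and keeps 900 − 729 = 171.

729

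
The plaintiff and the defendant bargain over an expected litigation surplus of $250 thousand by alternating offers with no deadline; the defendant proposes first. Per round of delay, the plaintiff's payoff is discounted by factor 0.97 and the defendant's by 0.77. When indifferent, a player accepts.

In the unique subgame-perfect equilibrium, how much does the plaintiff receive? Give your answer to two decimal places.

In a stationary SPE each proposer offers the other exactly their discounted continuation value.
If the defendant keeps x when proposing and the plaintiff keeps y when proposing, then x = 250 − 0.97y and y = 250 − 0.77x.
Solving: x = 250(1 − 0.97) / (1 − 0.77·0.97) = 7.5 / 0.2531 ≈ 29.6326.
The plaintiff gets 250 − 29.6326 ≈ 220.3674.

220.37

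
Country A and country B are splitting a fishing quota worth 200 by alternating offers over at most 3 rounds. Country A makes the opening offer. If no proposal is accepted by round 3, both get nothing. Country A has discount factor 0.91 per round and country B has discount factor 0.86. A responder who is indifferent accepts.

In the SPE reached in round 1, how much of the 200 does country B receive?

Round 3 (country A proposes): rejection yields 0 for country B; country A offers 0 and keeps 200.
Round 2 (country B proposes): country A can get 200 next round, worth 0.91 × 200 = 182 now, so country B offers 182, keeping 18.
Round 1 (country A proposes): country B can get 18 next round, worth 0.86 × 18 = 15.48 now, so country A offers 15.48, keeping 184.52.

15.48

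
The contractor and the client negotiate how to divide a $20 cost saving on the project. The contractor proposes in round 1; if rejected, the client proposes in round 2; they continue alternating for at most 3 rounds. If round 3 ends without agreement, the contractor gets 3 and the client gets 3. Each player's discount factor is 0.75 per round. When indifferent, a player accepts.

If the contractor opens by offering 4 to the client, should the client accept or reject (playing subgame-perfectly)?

Reject

Round 3 (the contractor proposes): the client gets 3 if talks fail, so the contractor offers 3 and keeps 17.
Round 2 (the client proposes): the contractor can get 17 next round, worth 0.75 × 17 = 12.75 now, so the client offers 12.75, keeping 7.25.
So by rejecting in round 1, the client gets 7.25 next round, worth 0.75 × 7.25 = 5.4375 now.
Offer 4 < 5.4375, so the client rejects.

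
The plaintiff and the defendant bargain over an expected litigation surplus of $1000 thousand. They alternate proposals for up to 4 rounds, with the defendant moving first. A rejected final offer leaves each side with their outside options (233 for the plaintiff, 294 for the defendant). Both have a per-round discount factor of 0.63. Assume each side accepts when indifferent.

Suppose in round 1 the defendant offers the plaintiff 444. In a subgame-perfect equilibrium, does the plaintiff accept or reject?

Accept

Round 4 (the plaintiff proposes): the defendant gets 294 if talks fail, so the plaintiff offers 294 and keeps 706.
Round 3 (the defendant proposes): the plaintiff can get 706 next round, worth 0.63 × 706 = 444.78 now. The defendant offers 444.78 and keeps 1000 − 444.78 = 555.22.
Round 2 (the plaintiff proposes): the defendant can get 555.22 next round, worth 0.63 × 555.22 = 349.7886 now. The plaintiff offers 349.7886 and keeps 1000 − 349.7886 = 650.2114.
So by rejecting in round 1, the plaintiff gets 650.2114 next round, worth 0.63 × 650.2114 = 409.633182 now.
Offer 444 ≥ 409.633182, so the plaintiff accepts.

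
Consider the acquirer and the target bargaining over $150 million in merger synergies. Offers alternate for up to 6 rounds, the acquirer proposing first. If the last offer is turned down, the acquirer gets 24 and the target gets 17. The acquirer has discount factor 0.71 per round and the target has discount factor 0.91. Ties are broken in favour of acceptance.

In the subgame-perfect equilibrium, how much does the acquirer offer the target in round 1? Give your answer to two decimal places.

Work backward from the last round.
Round 6 (the target proposes): the acquirer gets 24 if talks fail, so the target offers 24 and keeps 126.
Round 5 (the acquirer proposes): the target can get 126 next round, worth 0.91 × 126 = 114.66 now; the acquirer offers that and keeps 35.34.
Round 4 (the target proposes): the acquirer can get 35.34 next round, worth 0.71 × 35.34 = 25.0914 now, so the target offers 25.0914, keeping 124.9086.
Round 3 (the acquirer proposes): the target can get 124.9086 next round, worth 0.91 × 124.9086 = 113.666826 now; the acquirer offers that and keeps 36.333174.
Round 2 (the target proposes): the acquirer can get 36.333174 next round, worth 0.71 × 36.333174 = 25.79655354 now; the target offers that and keeps 124.20344646.
Round 1 (the acquirer proposes): the target can get 124.20344646 next round, worth 0.91 × 124.20344646 = 113.0251362786 now; the acquirer offers that and keeps 36.9748637214.

113.03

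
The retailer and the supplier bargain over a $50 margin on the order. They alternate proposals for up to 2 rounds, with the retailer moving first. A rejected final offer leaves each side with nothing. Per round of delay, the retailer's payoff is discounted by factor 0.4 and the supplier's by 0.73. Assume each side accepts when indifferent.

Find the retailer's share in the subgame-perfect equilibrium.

By backward induction:
Round 2 (the supplier proposes): the retailer will accept anything ≥ 0, so the supplier offers 0 and keeps 50.
Round 1 (the retailer proposes): the supplier can get 50 next round, worth 0.73 × 50 = 36.5 now; the retailer offers that and keeps 13.5.

13.5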